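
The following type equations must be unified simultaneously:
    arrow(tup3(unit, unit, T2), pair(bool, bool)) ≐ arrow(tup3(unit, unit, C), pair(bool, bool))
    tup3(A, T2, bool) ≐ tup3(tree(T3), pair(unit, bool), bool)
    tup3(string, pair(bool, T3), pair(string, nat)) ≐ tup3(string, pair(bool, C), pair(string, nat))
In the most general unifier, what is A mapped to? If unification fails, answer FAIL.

Decompose arrow/2: tup3(unit, unit, T2) ≐ tup3(unit, unit, C),  pair(bool, bool) ≐ pair(bool, bool).
Decompose tup3/3: unit ≐ unit,  unit ≐ unit,  T2 ≐ C.
Delete trivial equation unit ≐ unit.
Delete trivial equation unit ≐ unit.
Bind T2 := C; substituting into the one remaining equation that mentions T2 gives: tup3(A, C, bool) ≐ tup3(tree(T3), pair(unit, bool), bool).
Delete trivial equation pair(bool, bool) ≐ pair(bool, bool).
Decompose tup3/3: A ≐ tree(T3),  C ≐ pair(unit, bool),  bool ≐ bool.
Bind A := tree(T3); no other remaining equation mentions A.
Bind C := pair(unit, bool); substituting into the one remaining equation that mentions C gives: tup3(string, pair(bool, T3), pair(string, nat)) ≐ tup3(string, pair(bool, pair(unit, bool)), pair(string, nat)). Substituting into the earlier binding gives T2 := pair(unit, bool).
Delete trivial equation bool ≐ bool.
Decompose tup3/3: string ≐ string,  pair(bool, T3) ≐ pair(bool, pair(unit, bool)),  pair(string, nat) ≐ pair(string, nat).
Delete trivial equation string ≐ string.
Decompose pair/2: bool ≐ bool,  T3 ≐ pair(unit, bool).
Delete trivial equation bool ≐ bool.
Bind T3 := pair(unit, bool); no other remaining equation mentions T3. Substituting into the earlier binding gives A := tree(pair(unit, bool)).
Delete trivial equation pair(string, nat) ≐ pair(string, nat).
MGU = { T2 := pair(unit, bool), A := tree(pair(unit, bool)), C := pair(unit, bool), T3 := pair(unit, bool) }, so A := tree(pair(unit, bool)).

tree(pair(unit, bool))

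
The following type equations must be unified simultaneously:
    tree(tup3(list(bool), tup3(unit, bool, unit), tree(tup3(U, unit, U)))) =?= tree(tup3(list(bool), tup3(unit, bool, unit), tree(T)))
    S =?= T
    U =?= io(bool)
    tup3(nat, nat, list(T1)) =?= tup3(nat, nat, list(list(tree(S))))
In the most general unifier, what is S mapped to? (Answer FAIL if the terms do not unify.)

Decompose tree/1: tup3(list(bool), tup3(unit, bool, unit), tree(tup3(U, unit, U))) =?= tup3(list(bool), tup3(unit, bool, unit), tree(T)).
Decompose tup3/3: list(bool) =?= list(bool),  tup3(unit, bool, unit) =?= tup3(unit, bool, unit),  tree(tup3(U, unit, U)) =?= tree(T).
Delete trivial equation list(bool) =?= list(bool).
Delete trivial equation tup3(unit, bool, unit) =?= tup3(unit, bool, unit).
Decompose tree/1: tup3(U, unit, U) =?= T.
Bind T := tup3(U, unit, U); substituting into the one remaining equation that mentions T gives: S =?= tup3(U, unit, U).
Bind S := tup3(U, unit, U); substituting into the one remaining equation that mentions S gives: tup3(nat, nat, list(T1)) =?= tup3(nat, nat, list(list(tree(tup3(U, unit, U))))).
Bind U := io(bool); substituting into the remaining equation gives: tup3(nat, nat, list(T1)) =?= tup3(nat, nat, list(list(tree(tup3(io(bool), unit, io(bool)))))). Substituting into the earlier bindings gives T := tup3(io(bool), unit, io(bool)), S := tup3(io(bool), unit, io(bool)).
Decompose tup3/3: nat =?= nat,  nat =?= nat,  list(T1) =?= list(list(tree(tup3(io(bool), unit, io(bool))))).
Delete trivial equation nat =?= nat.
Delete trivial equation nat =?= nat.
Decompose list/1: T1 =?= list(tree(tup3(io(bool), unit, io(bool)))).
Bind T1 := list(tree(tup3(io(bool), unit, io(bool)))).
MGU = { T ↦ tup3(io(bool), unit, io(bool)), S ↦ tup3(io(bool), unit, io(bool)), U ↦ io(bool), T1 ↦ list(tree(tup3(io(bool), unit, io(bool)))) }, so S ↦ tup3(io(bool), unit, io(bool)).

tup3(io(bool), unit, io(bool))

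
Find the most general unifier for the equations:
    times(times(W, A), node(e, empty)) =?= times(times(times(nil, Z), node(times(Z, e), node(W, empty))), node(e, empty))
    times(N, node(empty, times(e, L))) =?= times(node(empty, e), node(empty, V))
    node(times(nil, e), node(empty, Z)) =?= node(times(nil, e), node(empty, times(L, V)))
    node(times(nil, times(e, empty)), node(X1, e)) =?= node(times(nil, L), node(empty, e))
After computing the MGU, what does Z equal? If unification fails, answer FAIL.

times(times(e, empty), times(e, times(e, empty)))

Decompose times/2: times(W, A) =?= times(times(nil, Z), node(times(Z, e), node(W, empty))),  node(e, empty) =?= node(e, empty).
Decompose times/2: W =?= times(nil, Z),  A =?= node(times(Z, e), node(W, empty)).
Bind W := times(nil, Z); substituting into the one remaining equation that mentions W gives: A =?= node(times(Z, e), node(times(nil, Z), empty)).
Bind A := node(times(Z, e), node(times(nil, Z), empty)); no other remaining equation mentions A.
Delete trivial equation node(e, empty) =?= node(e, empty).
Decompose times/2: N =?= node(empty, e),  node(empty, times(e, L)) =?= node(empty, V).
Bind N := node(empty, e); no other remaining equation mentions N.
Decompose node/2: empty =?= empty,  times(e, L) =?= V.
Delete trivial equation empty =?= empty.
Bind V := times(e, L); substituting into the one remaining equation that mentions V gives: node(times(nil, e), node(empty, Z)) =?= node(times(nil, e), node(empty, times(L, times(e, L)))).
Decompose node/2: times(nil, e) =?= times(nil, e),  node(empty, Z) =?= node(empty, times(L, times(e, L))).
Delete trivial equation times(nil, e) =?= times(nil, e).
Decompose node/2: empty =?= empty,  Z =?= times(L, times(e, L)).
Delete trivial equation empty =?= empty.
Bind Z := times(L, times(e, L)); no other remaining equation mentions Z. Substituting into the earlier bindings gives W := times(nil, times(L, times(e, L))), A := node(times(times(L, times(e, L)), e), node(times(nil, times(L, times(e, L))), empty)).
Decompose node/2: times(nil, times(e, empty)) =?= times(nil, L),  node(X1, e) =?= node(empty, e).
Decompose times/2: nil =?= nil,  times(e, empty) =?= L.
Delete trivial equation nil =?= nil.
Bind L := times(e, empty); no other remaining equation mentions L. Substituting into the earlier bindings gives W := times(nil, times(times(e, empty), times(e, times(e, empty)))), A := node(times(times(times(e, empty), times(e, times(e, empty))), e), node(times(nil, times(times(e, empty), times(e, times(e, empty)))), empty)), V := times(e, times(e, empty)), Z := times(times(e, empty), times(e, times(e, empty))).
Decompose node/2: X1 =?= empty,  e =?= e.
Bind X1 := empty; no other remaining equation mentions X1.
Delete trivial equation e =?= e.
MGU = { W -> times(nil, times(times(e, empty), times(e, times(e, empty)))), A -> node(times(times(times(e, empty), times(e, times(e, empty))), e), node(times(nil, times(times(e, empty), times(e, times(e, empty)))), empty)), N -> node(empty, e), V -> times(e, times(e, empty)), Z -> times(times(e, empty), times(e, times(e, empty))), L -> times(e, empty), X1 -> empty }, so Z -> times(times(e, empty), times(e, times(e, empty))).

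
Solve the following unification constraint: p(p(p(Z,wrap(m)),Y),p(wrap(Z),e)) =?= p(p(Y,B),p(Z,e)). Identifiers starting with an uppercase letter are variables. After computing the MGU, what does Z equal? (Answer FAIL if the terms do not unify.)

FAIL

Decompose p/2: p(p(Z,wrap(m)),Y) =?= p(Y,B),  p(wrap(Z),e) =?= p(Z,e).
Decompose p/2: p(Z,wrap(m)) =?= Y,  Y =?= B.
Bind Y := p(Z,wrap(m)); substituting into the one remaining equation that mentions Y gives: p(Z,wrap(m)) =?= B.
Bind B := p(Z,wrap(m)); no other remaining equation mentions B.
Decompose p/2: wrap(Z) =?= Z,  e =?= e.
Occurs check fails: Z occurs in wrap(Z); the equation Z =?= wrap(Z) has no finite solution.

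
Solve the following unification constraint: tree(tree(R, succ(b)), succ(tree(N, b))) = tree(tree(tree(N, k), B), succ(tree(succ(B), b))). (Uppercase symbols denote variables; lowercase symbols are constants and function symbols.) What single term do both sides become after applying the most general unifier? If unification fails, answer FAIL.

tree(tree(tree(succ(succ(b)), k), succ(b)), succ(tree(succ(succ(b)), b)))

Decompose tree/2: tree(R, succ(b)) = tree(tree(N, k), B),  succ(tree(N, b)) = succ(tree(succ(B), b)).
Decompose tree/2: R = tree(N, k),  succ(b) = B.
Bind R := tree(N, k); no other remaining equation mentions R.
Bind B := succ(b); substituting into the remaining equation gives: succ(tree(N, b)) = succ(tree(succ(succ(b)), b)).
Decompose succ/1: tree(N, b) = tree(succ(succ(b)), b).
Decompose tree/2: N = succ(succ(b)),  b = b.
Bind N := succ(succ(b)); no other remaining equation mentions N. Substituting into the earlier binding gives R := tree(succ(succ(b)), k).
Delete trivial equation b = b.
Applying the MGU to either side gives tree(tree(tree(succ(succ(b)), k), succ(b)), succ(tree(succ(succ(b)), b))).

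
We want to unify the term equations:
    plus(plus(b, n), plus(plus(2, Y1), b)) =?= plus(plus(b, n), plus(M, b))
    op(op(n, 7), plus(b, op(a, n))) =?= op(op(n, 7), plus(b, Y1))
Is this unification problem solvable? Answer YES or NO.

Decompose plus/2: plus(b, n) =?= plus(b, n),  plus(plus(2, Y1), b) =?= plus(M, b).
Delete trivial equation plus(b, n) =?= plus(b, n).
Decompose plus/2: plus(2, Y1) =?= M,  b =?= b.
Bind M := plus(2, Y1); no other remaining equation mentions M.
Delete trivial equation b =?= b.
Decompose op/2: op(n, 7) =?= op(n, 7),  plus(b, op(a, n)) =?= plus(b, Y1).
Delete trivial equation op(n, 7) =?= op(n, 7).
Decompose plus/2: b =?= b,  op(a, n) =?= Y1.
Delete trivial equation b =?= b.
Bind Y1 := op(a, n). Substituting into the earlier binding gives M := plus(2, op(a, n)).
No equations remain and no clash or occurs-check failure arose, so a unifier exists.

YES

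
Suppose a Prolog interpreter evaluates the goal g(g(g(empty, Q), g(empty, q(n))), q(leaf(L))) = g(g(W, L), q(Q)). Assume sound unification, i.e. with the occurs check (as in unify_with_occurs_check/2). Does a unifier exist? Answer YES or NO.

YES

Decompose g/2: g(g(empty, Q), g(empty, q(n))) = g(W, L),  q(leaf(L)) = q(Q).
Decompose g/2: g(empty, Q) = W,  g(empty, q(n)) = L.
Bind W := g(empty, Q); no other remaining equation mentions W.
Bind L := g(empty, q(n)); substituting into the remaining equation gives: q(leaf(g(empty, q(n)))) = q(Q).
Decompose q/1: leaf(g(empty, q(n))) = Q.
Bind Q := leaf(g(empty, q(n))). Substituting into the earlier binding gives W := g(empty, leaf(g(empty, q(n)))).
No equations remain and no clash or occurs-check failure arose, so a unifier exists.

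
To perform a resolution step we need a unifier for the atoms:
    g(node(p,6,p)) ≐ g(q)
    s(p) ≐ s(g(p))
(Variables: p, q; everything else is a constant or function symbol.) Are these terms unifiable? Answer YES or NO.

NO

Decompose g/1: node(p,6,p) ≐ q.
Bind q := node(p,6,p); no other remaining equation mentions q.
Decompose s/1: p ≐ g(p).
Occurs check fails: p occurs in g(p); the equation p ≐ g(p) has no finite solution.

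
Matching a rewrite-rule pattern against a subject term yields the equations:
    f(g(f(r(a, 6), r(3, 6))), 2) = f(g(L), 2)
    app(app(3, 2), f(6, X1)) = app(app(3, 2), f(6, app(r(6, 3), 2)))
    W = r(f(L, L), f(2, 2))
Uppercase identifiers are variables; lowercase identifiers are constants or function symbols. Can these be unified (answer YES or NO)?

Decompose f/2: g(f(r(a, 6), r(3, 6))) = g(L),  2 = 2.
Decompose g/1: f(r(a, 6), r(3, 6)) = L.
Bind L := f(r(a, 6), r(3, 6)); substituting into the one remaining equation that mentions L gives: W = r(f(f(r(a, 6), r(3, 6)), f(r(a, 6), r(3, 6))), f(2, 2)).
Delete trivial equation 2 = 2.
Decompose app/2: app(3, 2) = app(3, 2),  f(6, X1) = f(6, app(r(6, 3), 2)).
Delete trivial equation app(3, 2) = app(3, 2).
Decompose f/2: 6 = 6,  X1 = app(r(6, 3), 2).
Delete trivial equation 6 = 6.
Bind X1 := app(r(6, 3), 2); no other remaining equation mentions X1.
Bind W := r(f(f(r(a, 6), r(3, 6)), f(r(a, 6), r(3, 6))), f(2, 2)).
No equations remain and no clash or occurs-check failure arose, so a unifier exists.

YES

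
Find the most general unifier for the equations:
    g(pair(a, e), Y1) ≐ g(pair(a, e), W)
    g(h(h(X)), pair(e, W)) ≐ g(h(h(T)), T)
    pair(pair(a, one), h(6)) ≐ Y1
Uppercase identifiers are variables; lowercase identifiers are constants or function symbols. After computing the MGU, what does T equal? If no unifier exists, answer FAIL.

Decompose g/2: pair(a, e) ≐ pair(a, e),  Y1 ≐ W.
Delete trivial equation pair(a, e) ≐ pair(a, e).
Bind Y1 := W; substituting into the one remaining equation that mentions Y1 gives: pair(pair(a, one), h(6)) ≐ W.
Decompose g/2: h(h(X)) ≐ h(h(T)),  pair(e, W) ≐ T.
Decompose h/1: h(X) ≐ h(T).
Decompose h/1: X ≐ T.
Bind X := T; no other remaining equation mentions X.
Bind T := pair(e, W); no other remaining equation mentions T. Substituting into the earlier binding gives X := pair(e, W).
Bind W := pair(pair(a, one), h(6)). Substituting into the earlier bindings gives Y1 := pair(pair(a, one), h(6)), X := pair(e, pair(pair(a, one), h(6))), T := pair(e, pair(pair(a, one), h(6))).
MGU = { Y1 := pair(pair(a, one), h(6)), X := pair(e, pair(pair(a, one), h(6))), T := pair(e, pair(pair(a, one), h(6))), W := pair(pair(a, one), h(6)) }, so T := pair(e, pair(pair(a, one), h(6))).

pair(e, pair(pair(a, one), h(6)))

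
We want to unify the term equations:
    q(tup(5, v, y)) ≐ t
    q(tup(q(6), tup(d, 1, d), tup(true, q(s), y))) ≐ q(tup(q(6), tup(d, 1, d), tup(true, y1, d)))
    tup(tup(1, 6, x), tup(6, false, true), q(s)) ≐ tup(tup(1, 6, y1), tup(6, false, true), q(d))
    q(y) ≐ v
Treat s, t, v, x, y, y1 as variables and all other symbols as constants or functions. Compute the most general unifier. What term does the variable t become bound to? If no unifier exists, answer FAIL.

q(tup(5, q(d), d))

Bind t := q(tup(5, v, y)); no other remaining equation mentions t.
Decompose q/1: tup(q(6), tup(d, 1, d), tup(true, q(s), y)) ≐ tup(q(6), tup(d, 1, d), tup(true, y1, d)).
Decompose tup/3: q(6) ≐ q(6),  tup(d, 1, d) ≐ tup(d, 1, d),  tup(true, q(s), y) ≐ tup(true, y1, d).
Delete trivial equation q(6) ≐ q(6).
Delete trivial equation tup(d, 1, d) ≐ tup(d, 1, d).
Decompose tup/3: true ≐ true,  q(s) ≐ y1,  y ≐ d.
Delete trivial equation true ≐ true.
Bind y1 := q(s); substituting into the one remaining equation that mentions y1 gives: tup(tup(1, 6, x), tup(6, false, true), q(s)) ≐ tup(tup(1, 6, q(s)), tup(6, false, true), q(d)).
Bind y := d; substituting into the one remaining equation that mentions y gives: q(d) ≐ v. Substituting into the earlier binding gives t := q(tup(5, v, d)).
Decompose tup/3: tup(1, 6, x) ≐ tup(1, 6, q(s)),  tup(6, false, true) ≐ tup(6, false, true),  q(s) ≐ q(d).
Decompose tup/3: 1 ≐ 1,  6 ≐ 6,  x ≐ q(s).
Delete trivial equation 1 ≐ 1.
Delete trivial equation 6 ≐ 6.
Bind x := q(s); no other remaining equation mentions x.
Delete trivial equation tup(6, false, true) ≐ tup(6, false, true).
Decompose q/1: s ≐ d.
Bind s := d; no other remaining equation mentions s. Substituting into the earlier bindings gives y1 := q(d), x := q(d).
Bind v := q(d). Substituting into the earlier binding gives t := q(tup(5, q(d), d)).
MGU = { t ↦ q(tup(5, q(d), d)), y1 ↦ q(d), y ↦ d, x ↦ q(d), s ↦ d, v ↦ q(d) }, so t ↦ q(tup(5, q(d), d)).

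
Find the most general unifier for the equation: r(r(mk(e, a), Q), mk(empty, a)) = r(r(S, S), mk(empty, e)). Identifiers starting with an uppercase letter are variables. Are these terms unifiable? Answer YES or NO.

Decompose r/2: r(mk(e, a), Q) = r(S, S),  mk(empty, a) = mk(empty, e).
Decompose r/2: mk(e, a) = S,  Q = S.
Bind S := mk(e, a); substituting into the one remaining equation that mentions S gives: Q = mk(e, a).
Bind Q := mk(e, a); no other remaining equation mentions Q.
Decompose mk/2: empty = empty,  a = e.
Delete trivial equation empty = empty.
Clash: constants a and e differ; no unifier exists.

NO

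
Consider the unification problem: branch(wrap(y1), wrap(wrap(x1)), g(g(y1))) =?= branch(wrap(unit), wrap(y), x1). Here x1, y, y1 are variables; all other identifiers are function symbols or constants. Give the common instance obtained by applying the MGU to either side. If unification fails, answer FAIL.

Decompose branch/3: wrap(y1) =?= wrap(unit),  wrap(wrap(x1)) =?= wrap(y),  g(g(y1)) =?= x1.
Decompose wrap/1: y1 =?= unit.
Bind y1 := unit; substituting into the one remaining equation that mentions y1 gives: g(g(unit)) =?= x1.
Decompose wrap/1: wrap(x1) =?= y.
Bind y := wrap(x1); no other remaining equation mentions y.
Bind x1 := g(g(unit)). Substituting into the earlier binding gives y := wrap(g(g(unit))).
Applying the MGU to either side gives branch(wrap(unit), wrap(wrap(g(g(unit)))), g(g(unit))).

branch(wrap(unit), wrap(wrap(g(g(unit)))), g(g(unit)))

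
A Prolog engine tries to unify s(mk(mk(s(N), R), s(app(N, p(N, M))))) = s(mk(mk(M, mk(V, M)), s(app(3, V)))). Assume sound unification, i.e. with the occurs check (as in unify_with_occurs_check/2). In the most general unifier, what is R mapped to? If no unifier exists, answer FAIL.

Decompose s/1: mk(mk(s(N), R), s(app(N, p(N, M)))) = mk(mk(M, mk(V, M)), s(app(3, V))).
Decompose mk/2: mk(s(N), R) = mk(M, mk(V, M)),  s(app(N, p(N, M))) = s(app(3, V)).
Decompose mk/2: s(N) = M,  R = mk(V, M).
Bind M := s(N); substituting into the remaining equations gives: R = mk(V, s(N)),  s(app(N, p(N, s(N)))) = s(app(3, V)).
Bind R := mk(V, s(N)); no other remaining equation mentions R.
Decompose s/1: app(N, p(N, s(N))) = app(3, V).
Decompose app/2: N = 3,  p(N, s(N)) = V.
Bind N := 3; substituting into the remaining equation gives: p(3, s(3)) = V. Substituting into the earlier bindings gives M := s(3), R := mk(V, s(3)).
Bind V := p(3, s(3)). Substituting into the earlier binding gives R := mk(p(3, s(3)), s(3)).
MGU = { M -> s(3), R -> mk(p(3, s(3)), s(3)), N -> 3, V -> p(3, s(3)) }, so R -> mk(p(3, s(3)), s(3)).

mk(p(3, s(3)), s(3))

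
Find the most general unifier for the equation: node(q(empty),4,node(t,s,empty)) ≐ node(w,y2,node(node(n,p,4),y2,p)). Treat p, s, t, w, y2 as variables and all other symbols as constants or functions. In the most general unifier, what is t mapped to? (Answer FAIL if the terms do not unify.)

Decompose node/3: q(empty) ≐ w,  4 ≐ y2,  node(t,s,empty) ≐ node(node(n,p,4),y2,p).
Bind w := q(empty); no other remaining equation mentions w.
Bind y2 := 4; substituting into the remaining equation gives: node(t,s,empty) ≐ node(node(n,p,4),4,p).
Decompose node/3: t ≐ node(n,p,4),  s ≐ 4,  empty ≐ p.
Bind t := node(n,p,4); no other remaining equation mentions t.
Bind s := 4; no other remaining equation mentions s.
Bind p := empty. Substituting into the earlier binding gives t := node(n,empty,4).
MGU = { w ↦ q(empty), y2 ↦ 4, t ↦ node(n,empty,4), s ↦ 4, p ↦ empty }, so t ↦ node(n,empty,4).

node(n,empty,4)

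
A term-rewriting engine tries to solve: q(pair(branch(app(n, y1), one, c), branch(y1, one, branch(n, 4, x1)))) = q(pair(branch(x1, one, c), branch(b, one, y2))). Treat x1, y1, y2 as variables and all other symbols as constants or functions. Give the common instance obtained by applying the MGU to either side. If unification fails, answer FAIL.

q(pair(branch(app(n, b), one, c), branch(b, one, branch(n, 4, app(n, b)))))

Decompose q/1: pair(branch(app(n, y1), one, c), branch(y1, one, branch(n, 4, x1))) = pair(branch(x1, one, c), branch(b, one, y2)).
Decompose pair/2: branch(app(n, y1), one, c) = branch(x1, one, c),  branch(y1, one, branch(n, 4, x1)) = branch(b, one, y2).
Decompose branch/3: app(n, y1) = x1,  one = one,  c = c.
Bind x1 := app(n, y1); substituting into the one remaining equation that mentions x1 gives: branch(y1, one, branch(n, 4, app(n, y1))) = branch(b, one, y2).
Delete trivial equation one = one.
Delete trivial equation c = c.
Decompose branch/3: y1 = b,  one = one,  branch(n, 4, app(n, y1)) = y2.
Bind y1 := b; substituting into the one remaining equation that mentions y1 gives: branch(n, 4, app(n, b)) = y2. Substituting into the earlier binding gives x1 := app(n, b).
Delete trivial equation one = one.
Bind y2 := branch(n, 4, app(n, b)).
Applying the MGU to either side gives q(pair(branch(app(n, b), one, c), branch(b, one, branch(n, 4, app(n, b))))).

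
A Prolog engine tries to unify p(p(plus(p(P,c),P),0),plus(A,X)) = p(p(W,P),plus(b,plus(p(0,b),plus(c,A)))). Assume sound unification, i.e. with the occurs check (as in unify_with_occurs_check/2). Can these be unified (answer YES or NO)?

Decompose p/2: p(plus(p(P,c),P),0) = p(W,P),  plus(A,X) = plus(b,plus(p(0,b),plus(c,A))).
Decompose p/2: plus(p(P,c),P) = W,  0 = P.
Bind W := plus(p(P,c),P); no other remaining equation mentions W.
Bind P := 0; no other remaining equation mentions P. Substituting into the earlier binding gives W := plus(p(0,c),0).
Decompose plus/2: A = b,  X = plus(p(0,b),plus(c,A)).
Bind A := b; substituting into the remaining equation gives: X = plus(p(0,b),plus(c,b)).
Bind X := plus(p(0,b),plus(c,b)).
No equations remain and no clash or occurs-check failure arose, so a unifier exists.

YES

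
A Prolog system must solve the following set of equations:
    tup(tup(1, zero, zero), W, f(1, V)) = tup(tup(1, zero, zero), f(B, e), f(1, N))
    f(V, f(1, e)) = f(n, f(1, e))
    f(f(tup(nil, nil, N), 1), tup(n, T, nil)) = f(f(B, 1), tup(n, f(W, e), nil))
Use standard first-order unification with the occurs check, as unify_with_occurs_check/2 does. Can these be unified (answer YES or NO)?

Decompose tup/3: tup(1, zero, zero) = tup(1, zero, zero),  W = f(B, e),  f(1, V) = f(1, N).
Delete trivial equation tup(1, zero, zero) = tup(1, zero, zero).
Bind W := f(B, e); substituting into the one remaining equation that mentions W gives: f(f(tup(nil, nil, N), 1), tup(n, T, nil)) = f(f(B, 1), tup(n, f(f(B, e), e), nil)).
Decompose f/2: 1 = 1,  V = N.
Delete trivial equation 1 = 1.
Bind V := N; substituting into the one remaining equation that mentions V gives: f(N, f(1, e)) = f(n, f(1, e)).
Decompose f/2: N = n,  f(1, e) = f(1, e).
Bind N := n; substituting into the one remaining equation that mentions N gives: f(f(tup(nil, nil, n), 1), tup(n, T, nil)) = f(f(B, 1), tup(n, f(f(B, e), e), nil)). Substituting into the earlier binding gives V := n.
Delete trivial equation f(1, e) = f(1, e).
Decompose f/2: f(tup(nil, nil, n), 1) = f(B, 1),  tup(n, T, nil) = tup(n, f(f(B, e), e), nil).
Decompose f/2: tup(nil, nil, n) = B,  1 = 1.
Bind B := tup(nil, nil, n); substituting into the one remaining equation that mentions B gives: tup(n, T, nil) = tup(n, f(f(tup(nil, nil, n), e), e), nil). Substituting into the earlier binding gives W := f(tup(nil, nil, n), e).
Delete trivial equation 1 = 1.
Decompose tup/3: n = n,  T = f(f(tup(nil, nil, n), e), e),  nil = nil.
Delete trivial equation n = n.
Bind T := f(f(tup(nil, nil, n), e), e); no other remaining equation mentions T.
Delete trivial equation nil = nil.
No equations remain and no clash or occurs-check failure arose, so a unifier exists.

YES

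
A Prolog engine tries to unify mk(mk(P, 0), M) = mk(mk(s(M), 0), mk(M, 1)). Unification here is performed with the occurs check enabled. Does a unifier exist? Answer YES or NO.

Decompose mk/2: mk(P, 0) = mk(s(M), 0),  M = mk(M, 1).
Decompose mk/2: P = s(M),  0 = 0.
Bind P := s(M); no other remaining equation mentions P.
Delete trivial equation 0 = 0.
Occurs check fails: M occurs in mk(M, 1); the equation M = mk(M, 1) has no finite solution.

NO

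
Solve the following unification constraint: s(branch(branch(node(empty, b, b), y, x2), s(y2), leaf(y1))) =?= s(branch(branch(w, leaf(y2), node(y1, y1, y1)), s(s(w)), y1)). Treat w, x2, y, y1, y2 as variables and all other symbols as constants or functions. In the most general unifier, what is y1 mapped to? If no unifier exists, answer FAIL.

FAIL

Decompose s/1: branch(branch(node(empty, b, b), y, x2), s(y2), leaf(y1)) =?= branch(branch(w, leaf(y2), node(y1, y1, y1)), s(s(w)), y1).
Decompose branch/3: branch(node(empty, b, b), y, x2) =?= branch(w, leaf(y2), node(y1, y1, y1)),  s(y2) =?= s(s(w)),  leaf(y1) =?= y1.
Decompose branch/3: node(empty, b, b) =?= w,  y =?= leaf(y2),  x2 =?= node(y1, y1, y1).
Bind w := node(empty, b, b); substituting into the one remaining equation that mentions w gives: s(y2) =?= s(s(node(empty, b, b))).
Bind y := leaf(y2); no other remaining equation mentions y.
Bind x2 := node(y1, y1, y1); no other remaining equation mentions x2.
Decompose s/1: y2 =?= s(node(empty, b, b)).
Bind y2 := s(node(empty, b, b)); no other remaining equation mentions y2. Substituting into the earlier binding gives y := leaf(s(node(empty, b, b))).
Occurs check fails: y1 occurs in leaf(y1); the equation y1 =?= leaf(y1) has no finite solution.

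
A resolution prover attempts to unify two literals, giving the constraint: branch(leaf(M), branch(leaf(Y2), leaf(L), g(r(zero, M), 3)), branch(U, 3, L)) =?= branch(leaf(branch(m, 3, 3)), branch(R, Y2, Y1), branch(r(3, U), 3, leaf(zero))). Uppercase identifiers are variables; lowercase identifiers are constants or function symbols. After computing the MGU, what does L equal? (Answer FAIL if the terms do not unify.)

Decompose branch/3: leaf(M) =?= leaf(branch(m, 3, 3)),  branch(leaf(Y2), leaf(L), g(r(zero, M), 3)) =?= branch(R, Y2, Y1),  branch(U, 3, L) =?= branch(r(3, U), 3, leaf(zero)).
Decompose leaf/1: M =?= branch(m, 3, 3).
Bind M := branch(m, 3, 3); substituting into the one remaining equation that mentions M gives: branch(leaf(Y2), leaf(L), g(r(zero, branch(m, 3, 3)), 3)) =?= branch(R, Y2, Y1).
Decompose branch/3: leaf(Y2) =?= R,  leaf(L) =?= Y2,  g(r(zero, branch(m, 3, 3)), 3) =?= Y1.
Bind R := leaf(Y2); no other remaining equation mentions R.
Bind Y2 := leaf(L); no other remaining equation mentions Y2. Substituting into the earlier binding gives R := leaf(leaf(L)).
Bind Y1 := g(r(zero, branch(m, 3, 3)), 3); no other remaining equation mentions Y1.
Decompose branch/3: U =?= r(3, U),  3 =?= 3,  L =?= leaf(zero).
Occurs check fails: U occurs in r(3, U); the equation U =?= r(3, U) has no finite solution.

FAIL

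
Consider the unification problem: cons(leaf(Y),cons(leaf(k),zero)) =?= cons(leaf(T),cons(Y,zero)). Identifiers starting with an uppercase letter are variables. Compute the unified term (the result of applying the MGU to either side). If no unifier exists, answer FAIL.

Decompose cons/2: leaf(Y) =?= leaf(T),  cons(leaf(k),zero) =?= cons(Y,zero).
Decompose leaf/1: Y =?= T.
Bind Y := T; substituting into the remaining equation gives: cons(leaf(k),zero) =?= cons(T,zero).
Decompose cons/2: leaf(k) =?= T,  zero =?= zero.
Bind T := leaf(k); no other remaining equation mentions T. Substituting into the earlier binding gives Y := leaf(k).
Delete trivial equation zero =?= zero.
Applying the MGU to either side gives cons(leaf(leaf(k)),cons(leaf(k),zero)).

cons(leaf(leaf(k)),cons(leaf(k),zero))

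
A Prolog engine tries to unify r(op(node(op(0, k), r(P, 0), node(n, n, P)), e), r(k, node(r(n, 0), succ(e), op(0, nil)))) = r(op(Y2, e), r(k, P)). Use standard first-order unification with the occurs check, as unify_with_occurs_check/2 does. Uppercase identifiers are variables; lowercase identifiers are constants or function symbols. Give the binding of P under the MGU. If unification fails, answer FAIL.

Decompose r/2: op(node(op(0, k), r(P, 0), node(n, n, P)), e) = op(Y2, e),  r(k, node(r(n, 0), succ(e), op(0, nil))) = r(k, P).
Decompose op/2: node(op(0, k), r(P, 0), node(n, n, P)) = Y2,  e = e.
Bind Y2 := node(op(0, k), r(P, 0), node(n, n, P)); no other remaining equation mentions Y2.
Delete trivial equation e = e.
Decompose r/2: k = k,  node(r(n, 0), succ(e), op(0, nil)) = P.
Delete trivial equation k = k.
Bind P := node(r(n, 0), succ(e), op(0, nil)). Substituting into the earlier binding gives Y2 := node(op(0, k), r(node(r(n, 0), succ(e), op(0, nil)), 0), node(n, n, node(r(n, 0), succ(e), op(0, nil)))).
MGU = { Y2 -> node(op(0, k), r(node(r(n, 0), succ(e), op(0, nil)), 0), node(n, n, node(r(n, 0), succ(e), op(0, nil)))), P -> node(r(n, 0), succ(e), op(0, nil)) }, so P -> node(r(n, 0), succ(e), op(0, nil)).

node(r(n, 0), succ(e), op(0, nil))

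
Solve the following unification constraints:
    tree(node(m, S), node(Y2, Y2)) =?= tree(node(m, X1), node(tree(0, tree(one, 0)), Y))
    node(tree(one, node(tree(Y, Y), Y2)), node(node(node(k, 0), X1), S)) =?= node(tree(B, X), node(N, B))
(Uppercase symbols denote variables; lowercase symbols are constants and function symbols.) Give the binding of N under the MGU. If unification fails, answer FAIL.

node(node(k, 0), one)

Decompose tree/2: node(m, S) =?= node(m, X1),  node(Y2, Y2) =?= node(tree(0, tree(one, 0)), Y).
Decompose node/2: m =?= m,  S =?= X1.
Delete trivial equation m =?= m.
Bind S := X1; substituting into the one remaining equation that mentions S gives: node(tree(one, node(tree(Y, Y), Y2)), node(node(node(k, 0), X1), X1)) =?= node(tree(B, X), node(N, B)).
Decompose node/2: Y2 =?= tree(0, tree(one, 0)),  Y2 =?= Y.
Bind Y2 := tree(0, tree(one, 0)); substituting into the remaining equations gives: tree(0, tree(one, 0)) =?= Y,  node(tree(one, node(tree(Y, Y), tree(0, tree(one, 0)))), node(node(node(k, 0), X1), X1)) =?= node(tree(B, X), node(N, B)).
Bind Y := tree(0, tree(one, 0)); substituting into the remaining equation gives: node(tree(one, node(tree(tree(0, tree(one, 0)), tree(0, tree(one, 0))), tree(0, tree(one, 0)))), node(node(node(k, 0), X1), X1)) =?= node(tree(B, X), node(N, B)).
Decompose node/2: tree(one, node(tree(tree(0, tree(one, 0)), tree(0, tree(one, 0))), tree(0, tree(one, 0)))) =?= tree(B, X),  node(node(node(k, 0), X1), X1) =?= node(N, B).
Decompose tree/2: one =?= B,  node(tree(tree(0, tree(one, 0)), tree(0, tree(one, 0))), tree(0, tree(one, 0))) =?= X.
Bind B := one; substituting into the one remaining equation that mentions B gives: node(node(node(k, 0), X1), X1) =?= node(N, one).
Bind X := node(tree(tree(0, tree(one, 0)), tree(0, tree(one, 0))), tree(0, tree(one, 0))); no other remaining equation mentions X.
Decompose node/2: node(node(k, 0), X1) =?= N,  X1 =?= one.
Bind N := node(node(k, 0), X1); no other remaining equation mentions N.
Bind X1 := one. Substituting into the earlier bindings gives S := one, N := node(node(k, 0), one).
MGU = { S -> one, Y2 -> tree(0, tree(one, 0)), Y -> tree(0, tree(one, 0)), B -> one, X -> node(tree(tree(0, tree(one, 0)), tree(0, tree(one, 0))), tree(0, tree(one, 0))), N -> node(node(k, 0), one), X1 -> one }, so N -> node(node(k, 0), one).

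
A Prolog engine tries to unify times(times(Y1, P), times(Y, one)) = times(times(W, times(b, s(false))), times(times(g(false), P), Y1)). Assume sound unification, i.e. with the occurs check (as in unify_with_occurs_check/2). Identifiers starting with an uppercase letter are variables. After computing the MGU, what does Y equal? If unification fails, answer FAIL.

times(g(false), times(b, s(false)))

Decompose times/2: times(Y1, P) = times(W, times(b, s(false))),  times(Y, one) = times(times(g(false), P), Y1).
Decompose times/2: Y1 = W,  P = times(b, s(false)).
Bind Y1 := W; substituting into the one remaining equation that mentions Y1 gives: times(Y, one) = times(times(g(false), P), W).
Bind P := times(b, s(false)); substituting into the remaining equation gives: times(Y, one) = times(times(g(false), times(b, s(false))), W).
Decompose times/2: Y = times(g(false), times(b, s(false))),  one = W.
Bind Y := times(g(false), times(b, s(false))); no other remaining equation mentions Y.
Bind W := one. Substituting into the earlier binding gives Y1 := one.
MGU = { Y1 -> one, P -> times(b, s(false)), Y -> times(g(false), times(b, s(false))), W -> one }, so Y -> times(g(false), times(b, s(false))).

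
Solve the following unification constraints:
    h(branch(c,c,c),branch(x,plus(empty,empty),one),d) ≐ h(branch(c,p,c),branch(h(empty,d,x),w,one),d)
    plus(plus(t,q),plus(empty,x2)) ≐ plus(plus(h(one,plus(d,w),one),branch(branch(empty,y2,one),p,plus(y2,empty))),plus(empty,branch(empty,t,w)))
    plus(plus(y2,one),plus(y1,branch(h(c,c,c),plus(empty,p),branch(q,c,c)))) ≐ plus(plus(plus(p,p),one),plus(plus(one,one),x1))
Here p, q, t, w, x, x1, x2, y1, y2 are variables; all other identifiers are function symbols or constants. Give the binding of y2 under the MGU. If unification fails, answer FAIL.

Decompose h/3: branch(c,c,c) ≐ branch(c,p,c),  branch(x,plus(empty,empty),one) ≐ branch(h(empty,d,x),w,one),  d ≐ d.
Decompose branch/3: c ≐ c,  c ≐ p,  c ≐ c.
Delete trivial equation c ≐ c.
Bind p := c; substituting into the 2 remaining equations that mention p gives: plus(plus(t,q),plus(empty,x2)) ≐ plus(plus(h(one,plus(d,w),one),branch(branch(empty,y2,one),c,plus(y2,empty))),plus(empty,branch(empty,t,w))),  plus(plus(y2,one),plus(y1,branch(h(c,c,c),plus(empty,c),branch(q,c,c)))) ≐ plus(plus(plus(c,c),one),plus(plus(one,one),x1)).
Delete trivial equation c ≐ c.
Decompose branch/3: x ≐ h(empty,d,x),  plus(empty,empty) ≐ w,  one ≐ one.
Occurs check fails: x occurs in h(empty,d,x); the equation x ≐ h(empty,d,x) has no finite solution.

FAIL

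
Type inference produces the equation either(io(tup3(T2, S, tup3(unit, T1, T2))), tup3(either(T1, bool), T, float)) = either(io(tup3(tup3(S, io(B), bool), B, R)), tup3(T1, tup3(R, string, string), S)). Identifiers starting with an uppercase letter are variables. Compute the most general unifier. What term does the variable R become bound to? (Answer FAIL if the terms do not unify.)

Decompose either/2: io(tup3(T2, S, tup3(unit, T1, T2))) = io(tup3(tup3(S, io(B), bool), B, R)),  tup3(either(T1, bool), T, float) = tup3(T1, tup3(R, string, string), S).
Decompose io/1: tup3(T2, S, tup3(unit, T1, T2)) = tup3(tup3(S, io(B), bool), B, R).
Decompose tup3/3: T2 = tup3(S, io(B), bool),  S = B,  tup3(unit, T1, T2) = R.
Bind T2 := tup3(S, io(B), bool); substituting into the one remaining equation that mentions T2 gives: tup3(unit, T1, tup3(S, io(B), bool)) = R.
Bind S := B; substituting into the remaining equations gives: tup3(unit, T1, tup3(B, io(B), bool)) = R,  tup3(either(T1, bool), T, float) = tup3(T1, tup3(R, string, string), B). Substituting into the earlier binding gives T2 := tup3(B, io(B), bool).
Bind R := tup3(unit, T1, tup3(B, io(B), bool)); substituting into the remaining equation gives: tup3(either(T1, bool), T, float) = tup3(T1, tup3(tup3(unit, T1, tup3(B, io(B), bool)), string, string), B).
Decompose tup3/3: either(T1, bool) = T1,  T = tup3(tup3(unit, T1, tup3(B, io(B), bool)), string, string),  float = B.
Occurs check fails: T1 occurs in either(T1, bool); the equation T1 = either(T1, bool) has no finite solution.

FAIL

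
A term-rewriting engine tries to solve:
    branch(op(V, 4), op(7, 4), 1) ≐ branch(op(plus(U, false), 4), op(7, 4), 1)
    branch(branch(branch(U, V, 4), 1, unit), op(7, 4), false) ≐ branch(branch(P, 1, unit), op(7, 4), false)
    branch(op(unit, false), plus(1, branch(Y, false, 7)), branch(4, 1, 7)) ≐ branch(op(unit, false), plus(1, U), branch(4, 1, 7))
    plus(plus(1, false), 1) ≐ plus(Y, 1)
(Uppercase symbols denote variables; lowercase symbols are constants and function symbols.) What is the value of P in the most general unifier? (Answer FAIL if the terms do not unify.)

Decompose branch/3: op(V, 4) ≐ op(plus(U, false), 4),  op(7, 4) ≐ op(7, 4),  1 ≐ 1.
Decompose op/2: V ≐ plus(U, false),  4 ≐ 4.
Bind V := plus(U, false); substituting into the one remaining equation that mentions V gives: branch(branch(branch(U, plus(U, false), 4), 1, unit), op(7, 4), false) ≐ branch(branch(P, 1, unit), op(7, 4), false).
Delete trivial equation 4 ≐ 4.
Delete trivial equation op(7, 4) ≐ op(7, 4).
Delete trivial equation 1 ≐ 1.
Decompose branch/3: branch(branch(U, plus(U, false), 4), 1, unit) ≐ branch(P, 1, unit),  op(7, 4) ≐ op(7, 4),  false ≐ false.
Decompose branch/3: branch(U, plus(U, false), 4) ≐ P,  1 ≐ 1,  unit ≐ unit.
Bind P := branch(U, plus(U, false), 4); no other remaining equation mentions P.
Delete trivial equation 1 ≐ 1.
Delete trivial equation unit ≐ unit.
Delete trivial equation op(7, 4) ≐ op(7, 4).
Delete trivial equation false ≐ false.
Decompose branch/3: op(unit, false) ≐ op(unit, false),  plus(1, branch(Y, false, 7)) ≐ plus(1, U),  branch(4, 1, 7) ≐ branch(4, 1, 7).
Delete trivial equation op(unit, false) ≐ op(unit, false).
Decompose plus/2: 1 ≐ 1,  branch(Y, false, 7) ≐ U.
Delete trivial equation 1 ≐ 1.
Bind U := branch(Y, false, 7); no other remaining equation mentions U. Substituting into the earlier bindings gives V := plus(branch(Y, false, 7), false), P := branch(branch(Y, false, 7), plus(branch(Y, false, 7), false), 4).
Delete trivial equation branch(4, 1, 7) ≐ branch(4, 1, 7).
Decompose plus/2: plus(1, false) ≐ Y,  1 ≐ 1.
Bind Y := plus(1, false); no other remaining equation mentions Y. Substituting into the earlier bindings gives V := plus(branch(plus(1, false), false, 7), false), P := branch(branch(plus(1, false), false, 7), plus(branch(plus(1, false), false, 7), false), 4), U := branch(plus(1, false), false, 7).
Delete trivial equation 1 ≐ 1.
MGU = { V -> plus(branch(plus(1, false), false, 7), false), P -> branch(branch(plus(1, false), false, 7), plus(branch(plus(1, false), false, 7), false), 4), U -> branch(plus(1, false), false, 7), Y -> plus(1, false) }, so P -> branch(branch(plus(1, false), false, 7), plus(branch(plus(1, false), false, 7), false), 4).

branch(branch(plus(1, false), false, 7), plus(branch(plus(1, false), false, 7), false), 4)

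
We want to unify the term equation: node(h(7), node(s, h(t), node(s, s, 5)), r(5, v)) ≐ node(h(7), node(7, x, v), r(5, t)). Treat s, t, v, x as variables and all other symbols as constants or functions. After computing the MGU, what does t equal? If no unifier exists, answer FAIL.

node(7, 7, 5)

Decompose node/3: h(7) ≐ h(7),  node(s, h(t), node(s, s, 5)) ≐ node(7, x, v),  r(5, v) ≐ r(5, t).
Delete trivial equation h(7) ≐ h(7).
Decompose node/3: s ≐ 7,  h(t) ≐ x,  node(s, s, 5) ≐ v.
Bind s := 7; substituting into the one remaining equation that mentions s gives: node(7, 7, 5) ≐ v.
Bind x := h(t); no other remaining equation mentions x.
Bind v := node(7, 7, 5); substituting into the remaining equation gives: r(5, node(7, 7, 5)) ≐ r(5, t).
Decompose r/2: 5 ≐ 5,  node(7, 7, 5) ≐ t.
Delete trivial equation 5 ≐ 5.
Bind t := node(7, 7, 5). Substituting into the earlier binding gives x := h(node(7, 7, 5)).
MGU = { s -> 7, x -> h(node(7, 7, 5)), v -> node(7, 7, 5), t -> node(7, 7, 5) }, so t -> node(7, 7, 5).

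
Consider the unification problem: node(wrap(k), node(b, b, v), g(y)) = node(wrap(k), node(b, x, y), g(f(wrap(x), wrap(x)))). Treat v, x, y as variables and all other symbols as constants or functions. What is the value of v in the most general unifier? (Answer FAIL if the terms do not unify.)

f(wrap(b), wrap(b))

Decompose node/3: wrap(k) = wrap(k),  node(b, b, v) = node(b, x, y),  g(y) = g(f(wrap(x), wrap(x))).
Delete trivial equation wrap(k) = wrap(k).
Decompose node/3: b = b,  b = x,  v = y.
Delete trivial equation b = b.
Bind x := b; substituting into the one remaining equation that mentions x gives: g(y) = g(f(wrap(b), wrap(b))).
Bind v := y; no other remaining equation mentions v.
Decompose g/1: y = f(wrap(b), wrap(b)).
Bind y := f(wrap(b), wrap(b)). Substituting into the earlier binding gives v := f(wrap(b), wrap(b)).
MGU = { x -> b, v -> f(wrap(b), wrap(b)), y -> f(wrap(b), wrap(b)) }, so v -> f(wrap(b), wrap(b)).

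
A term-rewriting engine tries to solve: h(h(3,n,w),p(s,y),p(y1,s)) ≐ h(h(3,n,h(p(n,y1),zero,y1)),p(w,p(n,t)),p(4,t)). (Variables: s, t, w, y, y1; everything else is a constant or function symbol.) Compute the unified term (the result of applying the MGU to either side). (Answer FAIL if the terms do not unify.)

h(h(3,n,h(p(n,4),zero,4)),p(h(p(n,4),zero,4),p(n,h(p(n,4),zero,4))),p(4,h(p(n,4),zero,4)))

Decompose h/3: h(3,n,w) ≐ h(3,n,h(p(n,y1),zero,y1)),  p(s,y) ≐ p(w,p(n,t)),  p(y1,s) ≐ p(4,t).
Decompose h/3: 3 ≐ 3,  n ≐ n,  w ≐ h(p(n,y1),zero,y1).
Delete trivial equation 3 ≐ 3.
Delete trivial equation n ≐ n.
Bind w := h(p(n,y1),zero,y1); substituting into the one remaining equation that mentions w gives: p(s,y) ≐ p(h(p(n,y1),zero,y1),p(n,t)).
Decompose p/2: s ≐ h(p(n,y1),zero,y1),  y ≐ p(n,t).
Bind s := h(p(n,y1),zero,y1); substituting into the one remaining equation that mentions s gives: p(y1,h(p(n,y1),zero,y1)) ≐ p(4,t).
Bind y := p(n,t); no other remaining equation mentions y.
Decompose p/2: y1 ≐ 4,  h(p(n,y1),zero,y1) ≐ t.
Bind y1 := 4; substituting into the remaining equation gives: h(p(n,4),zero,4) ≐ t. Substituting into the earlier bindings gives w := h(p(n,4),zero,4), s := h(p(n,4),zero,4).
Bind t := h(p(n,4),zero,4). Substituting into the earlier binding gives y := p(n,h(p(n,4),zero,4)).
Applying the MGU to either side gives h(h(3,n,h(p(n,4),zero,4)),p(h(p(n,4),zero,4),p(n,h(p(n,4),zero,4))),p(4,h(p(n,4),zero,4))).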